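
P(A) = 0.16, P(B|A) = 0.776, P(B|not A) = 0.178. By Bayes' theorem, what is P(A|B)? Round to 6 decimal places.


P(A|B) = P(B|A)*P(A) / P(B), P(B) = P(B|A)*P(A) + P(B|not A)*P(not A)
P(B|A)*P(A) = 0.776 * 0.16 = 0.12416
P(B|not A)*P(not A) = 0.178 * 0.84 = 0.14952
P(B) = 0.12416 + 0.14952 = 0.27368
P(A|B) = 0.12416 / 0.27368 = 1552/3421 ≈ 0.45366852

0.453669


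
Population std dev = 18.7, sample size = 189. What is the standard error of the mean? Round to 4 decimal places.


SE = sigma / sqrt(n)
sqrt(189) ≈ 13.747727
SE = 18.7 / 13.747727 ≈ 1.360225

1.3602


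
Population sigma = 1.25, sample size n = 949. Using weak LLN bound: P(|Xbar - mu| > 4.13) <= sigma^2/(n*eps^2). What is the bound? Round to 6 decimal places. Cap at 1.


bound = min(1, sigma^2/(n*eps^2))
sigma^2 = 1.25^2 = 1.5625
n*eps^2 = 949 * 4.13^2 = 949 * 17.0569 = 16186.9981
sigma^2/(n*eps^2) = 1.5625 / 16186.9981 ≈ 0.00009653

0.000097


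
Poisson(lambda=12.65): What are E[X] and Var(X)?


E[X] = Var(X) = lambda = 12.65

12.65, 12.65


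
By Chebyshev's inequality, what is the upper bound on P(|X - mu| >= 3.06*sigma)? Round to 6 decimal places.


P <= 1/k^2
k^2 = 3.06^2 = 9.3636
1/k^2 = 1 / 9.3636 ≈ 0.10679653

0.106797


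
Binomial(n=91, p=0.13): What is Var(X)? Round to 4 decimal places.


Var = n*p*(1-p) = 91 * 0.13 * 0.87 = 10.2921

10.2921


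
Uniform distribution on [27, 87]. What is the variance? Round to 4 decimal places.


Var = (b-a)^2 / 12
(b-a)^2 = (87 - 27)^2 = 3600
Var = 3600/12 = 300

300.0000


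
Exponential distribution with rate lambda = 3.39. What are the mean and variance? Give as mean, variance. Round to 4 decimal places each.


mean = 1/lam, var = 1/lam^2
mean = 1 / 3.39 = 100/339 ≈ 0.294985
lam^2 = 3.39^2 = 11.4921
var = 1 / 11.4921 ≈ 0.087016

0.2950, 0.0870


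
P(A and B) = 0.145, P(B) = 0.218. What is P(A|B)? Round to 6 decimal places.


P(A|B) = P(A and B) / P(B) = 0.145 / 0.218 = 145/218 ≈ 0.66513761

0.665138


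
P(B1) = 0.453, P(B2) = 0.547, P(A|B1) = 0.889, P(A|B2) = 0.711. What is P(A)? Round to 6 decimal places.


P(A) = P(A|B1)*P(B1) + P(A|B2)*P(B2)
P(A|B1)*P(B1) = 0.889 * 0.453 = 0.402717
P(A|B2)*P(B2) = 0.711 * 0.547 = 0.388917
P(A) = 0.402717 + 0.388917 = 0.791634

0.791634


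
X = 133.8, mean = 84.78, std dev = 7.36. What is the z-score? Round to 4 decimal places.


z = (X - mu) / sigma
X - mu = 133.8 - 84.78 = 49.02
z = 49.02 / 7.36 = 2451/368 ≈ 6.660326

6.6603


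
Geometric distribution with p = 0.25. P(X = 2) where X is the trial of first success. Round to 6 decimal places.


P = (1-p)^(k-1) * p
(1-p)^(k-1) = 0.75^1 = 0.75
P = 0.75 * 0.25 = 0.1875

0.187500


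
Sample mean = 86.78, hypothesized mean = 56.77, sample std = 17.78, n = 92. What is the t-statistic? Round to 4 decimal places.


t = (xbar - mu0) / (s/sqrt(n))
xbar - mu0 = 86.78 - 56.77 = 30.01
sqrt(92) ≈ 9.59166305
s/sqrt(n) = 17.78 / 9.59166305 ≈ 1.85369314
t = 30.01 / 1.85369314 ≈ 16.189303

16.1893


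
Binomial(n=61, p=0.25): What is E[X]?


E[X] = n*p = 61 * 0.25 = 15.25

15.25


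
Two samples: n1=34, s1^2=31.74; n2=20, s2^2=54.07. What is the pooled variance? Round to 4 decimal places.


sp^2 = ((n1-1)*s1^2 + (n2-1)*s2^2)/(n1+n2-2)
(n1-1)*s1^2 = 33 * 31.74 = 1047.42
(n2-1)*s2^2 = 19 * 54.07 = 1027.33
numerator = 1047.42 + 1027.33 = 2074.75
n1+n2-2 = 52
sp^2 = 2074.75 / 52 = 8299/208 ≈ 39.899038

39.8990


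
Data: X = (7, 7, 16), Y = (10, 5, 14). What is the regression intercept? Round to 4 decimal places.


a = ybar - b*xbar, where b = sum((xi-xbar)(yi-ybar)) / sum((xi-xbar)^2)
n = 3, xbar = 30/3 = 10, ybar = 29/3 ≈ 9.666667
Sxy = sum((xi-xbar)(yi-ybar)) = 39
Sxx = sum((xi-xbar)^2) = 54
b = Sxy / Sxx = 13/18 ≈ 0.722222
a = 9.666667 - 0.722222 * 10 = 22/9 ≈ 2.444444

2.4444


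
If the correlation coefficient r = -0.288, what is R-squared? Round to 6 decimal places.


R^2 = r^2 = (-0.288)^2 = 0.082944

0.082944


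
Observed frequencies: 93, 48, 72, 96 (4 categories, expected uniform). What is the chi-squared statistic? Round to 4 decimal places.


chi2 = sum((O-E)^2/E), E = total/4
total = 309, E = 309/4 = 77.25
(93 - 77.25)^2 / 77.25 = 248.0625 / 77.25 = 1323/412 ≈ 3.211165
(48 - 77.25)^2 / 77.25 = 855.5625 / 77.25 = 4563/412 ≈ 11.075243
(72 - 77.25)^2 / 77.25 = 27.5625 / 77.25 = 147/412 ≈ 0.356796
(96 - 77.25)^2 / 77.25 = 351.5625 / 77.25 = 1875/412 ≈ 4.550971
chi2 = 1977/103 ≈ 19.194175

19.1942


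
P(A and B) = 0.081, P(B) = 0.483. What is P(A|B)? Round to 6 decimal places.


P(A|B) = P(A and B) / P(B) = 0.081 / 0.483 = 27/161 ≈ 0.16770186

0.167702


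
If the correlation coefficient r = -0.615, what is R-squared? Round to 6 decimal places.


R^2 = r^2 = (-0.615)^2 = 0.378225

0.378225


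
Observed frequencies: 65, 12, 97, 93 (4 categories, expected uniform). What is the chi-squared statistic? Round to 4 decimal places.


chi2 = sum((O-E)^2/E), E = total/4
total = 267, E = 267/4 = 66.75
(65 - 66.75)^2 / 66.75 = 3.0625 / 66.75 = 49/1068 ≈ 0.045880
(12 - 66.75)^2 / 66.75 = 2997.5625 / 66.75 = 15987/356 ≈ 44.907303
(97 - 66.75)^2 / 66.75 = 915.0625 / 66.75 = 14641/1068 ≈ 13.708801
(93 - 66.75)^2 / 66.75 = 689.0625 / 66.75 = 3675/356 ≈ 10.323034
chi2 = 18419/267 ≈ 68.985019

68.9850


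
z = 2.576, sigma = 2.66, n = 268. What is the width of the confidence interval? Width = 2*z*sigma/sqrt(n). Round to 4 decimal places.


width = 2*z*sigma/sqrt(n)
2*z*sigma = 2 * 2.576 * 2.66 = 13.70432
sqrt(268) ≈ 16.370706
width = 13.70432 / 16.370706 ≈ 0.837125

0.8371


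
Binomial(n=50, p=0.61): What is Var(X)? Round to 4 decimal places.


Var = n*p*(1-p) = 50 * 0.61 * 0.39 = 11.895

11.8950


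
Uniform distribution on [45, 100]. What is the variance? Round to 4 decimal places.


Var = (b-a)^2 / 12
(b-a)^2 = (100 - 45)^2 = 3025
Var = 3025/12 ≈ 252.083333

252.0833


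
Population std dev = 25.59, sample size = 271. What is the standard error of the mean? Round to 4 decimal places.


SE = sigma / sqrt(n)
sqrt(271) ≈ 16.462078
SE = 25.59 / 16.462078 ≈ 1.554482

1.5545


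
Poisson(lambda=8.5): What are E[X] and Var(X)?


E[X] = Var(X) = lambda = 8.5

8.5, 8.5


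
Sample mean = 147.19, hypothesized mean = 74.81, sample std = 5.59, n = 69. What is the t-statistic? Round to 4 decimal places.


t = (xbar - mu0) / (s/sqrt(n))
xbar - mu0 = 147.19 - 74.81 = 72.38
sqrt(69) ≈ 8.30662386
s/sqrt(n) = 5.59 / 8.30662386 ≈ 0.67295692
t = 72.38 / 0.67295692 ≈ 107.555176

107.5552


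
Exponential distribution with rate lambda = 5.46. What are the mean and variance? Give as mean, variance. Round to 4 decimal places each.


mean = 1/lam, var = 1/lam^2
mean = 1 / 5.46 = 50/273 ≈ 0.183150
lam^2 = 5.46^2 = 29.8116
var = 1 / 29.8116 ≈ 0.033544

0.1832, 0.0335


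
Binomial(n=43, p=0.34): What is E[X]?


E[X] = n*p = 43 * 0.34 = 14.62

14.62


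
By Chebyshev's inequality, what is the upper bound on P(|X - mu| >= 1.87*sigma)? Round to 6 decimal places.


P <= 1/k^2
k^2 = 1.87^2 = 3.4969
1/k^2 = 1 / 3.4969 ≈ 0.28596757

0.285968


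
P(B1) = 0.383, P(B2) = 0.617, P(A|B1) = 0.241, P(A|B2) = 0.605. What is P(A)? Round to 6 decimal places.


P(A) = P(A|B1)*P(B1) + P(A|B2)*P(B2)
P(A|B1)*P(B1) = 0.241 * 0.383 = 0.092303
P(A|B2)*P(B2) = 0.605 * 0.617 = 0.373285
P(A) = 0.092303 + 0.373285 = 0.465588

0.465588


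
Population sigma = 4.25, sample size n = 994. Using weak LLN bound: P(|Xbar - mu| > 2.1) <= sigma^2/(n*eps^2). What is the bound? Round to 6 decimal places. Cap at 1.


bound = min(1, sigma^2/(n*eps^2))
sigma^2 = 4.25^2 = 18.0625
n*eps^2 = 994 * 2.1^2 = 994 * 4.41 = 4383.54
sigma^2/(n*eps^2) = 18.0625 / 4383.54 ≈ 0.00412053

0.004121


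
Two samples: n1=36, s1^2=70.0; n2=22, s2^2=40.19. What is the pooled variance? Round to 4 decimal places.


sp^2 = ((n1-1)*s1^2 + (n2-1)*s2^2)/(n1+n2-2)
(n1-1)*s1^2 = 35 * 70.0 = 2450
(n2-1)*s2^2 = 21 * 40.19 = 843.99
numerator = 2450 + 843.99 = 3293.99
n1+n2-2 = 56
sp^2 = 3293.99 / 56 = 58.82125

58.8213


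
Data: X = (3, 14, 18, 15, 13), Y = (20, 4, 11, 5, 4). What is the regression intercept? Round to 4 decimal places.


a = ybar - b*xbar, where b = sum((xi-xbar)(yi-ybar)) / sum((xi-xbar)^2)
n = 5, xbar = 63/5 = 12.6, ybar = 44/5 = 8.8
Sxy = sum((xi-xbar)(yi-ybar)) = -113.4
Sxx = sum((xi-xbar)^2) = 129.2
b = Sxy / Sxx = -567/646 ≈ -0.877709
a = 8.8 - (-0.877709) * 12.6 = 12829/646 ≈ 19.859133

19.8591


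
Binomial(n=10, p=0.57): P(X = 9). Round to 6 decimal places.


P = C(n,k) * p^k * (1-p)^(n-k)
C(10,9) = 10
p^k = 0.57^9 ≈ 0.006351462
(1-p)^(n-k) = 0.43^1 = 0.43
P = 10 * 0.006351462 * 0.43 ≈ 0.027311

0.027311


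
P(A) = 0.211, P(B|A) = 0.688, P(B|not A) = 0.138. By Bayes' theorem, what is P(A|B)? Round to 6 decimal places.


P(A|B) = P(B|A)*P(A) / P(B), P(B) = P(B|A)*P(A) + P(B|not A)*P(not A)
P(B|A)*P(A) = 0.688 * 0.211 = 0.145168
P(B|not A)*P(not A) = 0.138 * 0.789 = 0.108882
P(B) = 0.145168 + 0.108882 = 0.25405
P(A|B) = 0.145168 / 0.25405 ≈ 0.57141508

0.571415


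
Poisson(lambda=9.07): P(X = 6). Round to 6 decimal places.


P = e^(-lam) * lam^k / k!
e^(-9.07) ≈ 0.0001150665
lam^k = 9.07^6 ≈ 556728.843703
k! = 6! = 720
P = 0.0001150665 * 556728.843703 / 720 ≈ 0.088973

0.088973


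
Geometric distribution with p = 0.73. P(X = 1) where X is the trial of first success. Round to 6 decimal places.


P = (1-p)^(k-1) * p
(1-p)^(k-1) = 0.27^0 = 1
P = 1 * 0.73 = 0.73

0.730000


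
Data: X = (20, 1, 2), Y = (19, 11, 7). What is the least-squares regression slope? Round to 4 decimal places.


b = sum((xi-xbar)(yi-ybar)) / sum((xi-xbar)^2)
n = 3, xbar = 23/3 ≈ 7.666667, ybar = 37/3 ≈ 12.333333
Sxy = sum((xi-xbar)(yi-ybar)) = 364/3 ≈ 121.333333
Sxx = sum((xi-xbar)^2) = 686/3 ≈ 228.666667
b = Sxy / Sxx = 26/49 ≈ 0.530612

0.5306


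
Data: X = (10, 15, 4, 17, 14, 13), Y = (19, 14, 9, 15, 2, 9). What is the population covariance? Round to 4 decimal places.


Cov = (1/n)*sum((xi-xbar)(yi-ybar))
n = 6, xbar = 73/6 ≈ 12.166667, ybar = 68/6 = 34/3 ≈ 11.333333
sum((xi-xbar)(yi-ybar)) = 26/3 ≈ 8.666667
Cov = 8.666667 / 6 = 13/9 ≈ 1.444444

1.4444


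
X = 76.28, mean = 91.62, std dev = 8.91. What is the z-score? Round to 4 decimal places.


z = (X - mu) / sigma
X - mu = 76.28 - 91.62 = -15.34
z = -15.34 / 8.91 = -1534/891 ≈ -1.721661

-1.7217


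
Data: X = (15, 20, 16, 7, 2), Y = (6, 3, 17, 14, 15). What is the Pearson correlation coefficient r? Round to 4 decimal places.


r = sum((xi-xbar)(yi-ybar)) / sqrt(sum((xi-xbar)^2) * sum((yi-ybar)^2))
n = 5, xbar = 60/5 = 12, ybar = 55/5 = 11
Sxy = sum((xi-xbar)(yi-ybar)) = -110
Sxx = sum((xi-xbar)^2) = 214
Syy = sum((yi-ybar)^2) = 150
sqrt(Sxx*Syy) ≈ 179.164729
r = Sxy / sqrt(Sxx*Syy) = -110 / 179.164729 ≈ -0.613960

-0.6140


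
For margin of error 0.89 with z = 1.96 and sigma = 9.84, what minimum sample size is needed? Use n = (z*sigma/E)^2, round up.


z*sigma/E = 1.96 * 9.84 / 0.89 = 48216/2225 ≈ 21.670112
(z*sigma/E)^2 ≈ 469.593770
round up: n = 470

470


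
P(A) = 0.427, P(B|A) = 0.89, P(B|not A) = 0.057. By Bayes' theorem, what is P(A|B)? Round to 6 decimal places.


P(A|B) = P(B|A)*P(A) / P(B), P(B) = P(B|A)*P(A) + P(B|not A)*P(not A)
P(B|A)*P(A) = 0.89 * 0.427 = 0.38003
P(B|not A)*P(not A) = 0.057 * 0.573 = 0.032661
P(B) = 0.38003 + 0.032661 = 0.412691
P(A|B) = 0.38003 / 0.412691 ≈ 0.92085846

0.920858


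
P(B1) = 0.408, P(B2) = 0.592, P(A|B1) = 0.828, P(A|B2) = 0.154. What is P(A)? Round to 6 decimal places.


P(A) = P(A|B1)*P(B1) + P(A|B2)*P(B2)
P(A|B1)*P(B1) = 0.828 * 0.408 = 0.337824
P(A|B2)*P(B2) = 0.154 * 0.592 = 0.091168
P(A) = 0.337824 + 0.091168 = 0.428992

0.428992


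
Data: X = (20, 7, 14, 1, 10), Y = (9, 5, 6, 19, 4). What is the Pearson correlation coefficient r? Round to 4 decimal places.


r = sum((xi-xbar)(yi-ybar)) / sqrt(sum((xi-xbar)^2) * sum((yi-ybar)^2))
n = 5, xbar = 52/5 = 10.4, ybar = 43/5 = 8.6
Sxy = sum((xi-xbar)(yi-ybar)) = -89.2
Sxx = sum((xi-xbar)^2) = 205.2
Syy = sum((yi-ybar)^2) = 149.2
sqrt(Sxx*Syy) ≈ 174.973827
r = Sxy / sqrt(Sxx*Syy) = -89.2 / 174.973827 ≈ -0.509791

-0.5098


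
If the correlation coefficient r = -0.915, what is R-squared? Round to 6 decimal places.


R^2 = r^2 = (-0.915)^2 = 0.837225

0.837225


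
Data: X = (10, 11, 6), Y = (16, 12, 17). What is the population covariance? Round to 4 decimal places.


Cov = (1/n)*sum((xi-xbar)(yi-ybar))
n = 3, xbar = 27/3 = 9, ybar = 45/3 = 15
sum((xi-xbar)(yi-ybar)) = -11
Cov = -11 / 3 = -11/3 ≈ -3.666667

-3.6667


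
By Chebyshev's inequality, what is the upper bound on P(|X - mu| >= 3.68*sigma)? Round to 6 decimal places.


P <= 1/k^2
k^2 = 3.68^2 = 13.5424
1/k^2 = 1 / 13.5424 = 625/8464 ≈ 0.07384216

0.073842


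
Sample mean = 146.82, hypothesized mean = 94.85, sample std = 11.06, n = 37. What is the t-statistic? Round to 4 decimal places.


t = (xbar - mu0) / (s/sqrt(n))
xbar - mu0 = 146.82 - 94.85 = 51.97
sqrt(37) ≈ 6.08276253
s/sqrt(n) = 11.06 / 6.08276253 ≈ 1.81825280
t = 51.97 / 1.81825280 ≈ 28.582384

28.5824


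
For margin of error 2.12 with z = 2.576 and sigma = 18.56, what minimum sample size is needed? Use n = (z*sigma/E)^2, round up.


z*sigma/E = 2.576 * 18.56 / 2.12 = 149408/6625 ≈ 22.552151
(z*sigma/E)^2 ≈ 508.599512
round up: n = 509

509


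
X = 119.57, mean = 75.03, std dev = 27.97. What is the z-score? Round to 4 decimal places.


z = (X - mu) / sigma
X - mu = 119.57 - 75.03 = 44.54
z = 44.54 / 27.97 = 4454/2797 ≈ 1.592420

1.5924


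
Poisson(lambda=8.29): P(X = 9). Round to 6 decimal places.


P = e^(-lam) * lam^k / k!
e^(-8.29) ≈ 0.0002510145
lam^k = 8.29^9 ≈ 184922933.823552
k! = 9! = 362880
P = 0.0002510145 * 184922933.823552 / 362880 ≈ 0.127916

0.127916


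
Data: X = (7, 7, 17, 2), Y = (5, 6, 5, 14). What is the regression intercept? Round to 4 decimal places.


a = ybar - b*xbar, where b = sum((xi-xbar)(yi-ybar)) / sum((xi-xbar)^2)
n = 4, xbar = 33/4 = 8.25, ybar = 30/4 = 7.5
Sxy = sum((xi-xbar)(yi-ybar)) = -57.5
Sxx = sum((xi-xbar)^2) = 118.75
b = Sxy / Sxx = -46/95 ≈ -0.484211
a = 7.5 - (-0.484211) * 8.25 = 1092/95 ≈ 11.494737

11.4947


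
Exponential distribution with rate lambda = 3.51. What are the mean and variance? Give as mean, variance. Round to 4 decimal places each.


mean = 1/lam, var = 1/lam^2
mean = 1 / 3.51 = 100/351 ≈ 0.284900
lam^2 = 3.51^2 = 12.3201
var = 1 / 12.3201 ≈ 0.081168

0.2849, 0.0812


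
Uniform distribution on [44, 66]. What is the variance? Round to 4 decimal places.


Var = (b-a)^2 / 12
(b-a)^2 = (66 - 44)^2 = 484
Var = 484/12 ≈ 40.333333

40.3333


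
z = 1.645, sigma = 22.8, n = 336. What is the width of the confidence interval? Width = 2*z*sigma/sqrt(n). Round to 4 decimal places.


width = 2*z*sigma/sqrt(n)
2*z*sigma = 2 * 1.645 * 22.8 = 75.012
sqrt(336) ≈ 18.330303
width = 75.012 / 18.330303 ≈ 4.092240

4.0922


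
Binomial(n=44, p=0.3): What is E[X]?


E[X] = n*p = 44 * 0.3 = 13.2

13.2


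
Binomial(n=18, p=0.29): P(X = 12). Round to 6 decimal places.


P = C(n,k) * p^k * (1-p)^(n-k)
C(18,12) = 18564
p^k = 0.29^12 ≈ 0.0000003538148
(1-p)^(n-k) = 0.71^6 ≈ 0.1281003
P = 18564 * 0.0000003538148 * 0.1281003 ≈ 0.000841

0.000841


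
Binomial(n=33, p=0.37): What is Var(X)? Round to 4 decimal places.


Var = n*p*(1-p) = 33 * 0.37 * 0.63 = 7.6923

7.6923


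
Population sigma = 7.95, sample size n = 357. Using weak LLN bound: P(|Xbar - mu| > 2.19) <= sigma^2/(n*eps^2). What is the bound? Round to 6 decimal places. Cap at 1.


bound = min(1, sigma^2/(n*eps^2))
sigma^2 = 7.95^2 = 63.2025
n*eps^2 = 357 * 2.19^2 = 357 * 4.7961 = 1712.2077
sigma^2/(n*eps^2) = 63.2025 / 1712.2077 ≈ 0.03691287

0.036913


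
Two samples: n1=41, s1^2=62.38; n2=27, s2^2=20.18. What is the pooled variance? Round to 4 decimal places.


sp^2 = ((n1-1)*s1^2 + (n2-1)*s2^2)/(n1+n2-2)
(n1-1)*s1^2 = 40 * 62.38 = 2495.2
(n2-1)*s2^2 = 26 * 20.18 = 524.68
numerator = 2495.2 + 524.68 = 3019.88
n1+n2-2 = 66
sp^2 = 3019.88 / 66 = 75497/1650 ≈ 45.755758

45.7558


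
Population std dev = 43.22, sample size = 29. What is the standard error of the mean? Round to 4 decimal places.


SE = sigma / sqrt(n)
sqrt(29) ≈ 5.385165
SE = 43.22 / 5.385165 ≈ 8.025753

8.0258


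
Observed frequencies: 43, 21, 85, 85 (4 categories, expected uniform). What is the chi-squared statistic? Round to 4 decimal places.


chi2 = sum((O-E)^2/E), E = total/4
total = 234, E = 234/4 = 58.5
(43 - 58.5)^2 / 58.5 = 240.25 / 58.5 = 961/234 ≈ 4.106838
(21 - 58.5)^2 / 58.5 = 1406.25 / 58.5 = 625/26 ≈ 24.038462
(85 - 58.5)^2 / 58.5 = 702.25 / 58.5 = 2809/234 ≈ 12.004274
(85 - 58.5)^2 / 58.5 = 702.25 / 58.5 = 2809/234 ≈ 12.004274
chi2 = 678/13 ≈ 52.153846

52.1538


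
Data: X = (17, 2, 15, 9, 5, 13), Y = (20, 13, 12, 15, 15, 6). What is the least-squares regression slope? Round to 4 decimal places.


b = sum((xi-xbar)(yi-ybar)) / sum((xi-xbar)^2)
n = 6, xbar = 61/6 ≈ 10.166667, ybar = 81/6 = 13.5
Sxy = sum((xi-xbar)(yi-ybar)) = 10.5
Sxx = sum((xi-xbar)^2) = 1037/6 ≈ 172.833333
b = Sxy / Sxx = 63/1037 ≈ 0.060752

0.0608


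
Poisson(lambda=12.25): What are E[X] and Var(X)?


E[X] = Var(X) = lambda = 12.25

12.25, 12.25


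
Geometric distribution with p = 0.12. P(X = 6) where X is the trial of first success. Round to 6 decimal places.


P = (1-p)^(k-1) * p
(1-p)^(k-1) = 0.88^5 ≈ 0.5277319
P = 0.5277319 * 0.12 ≈ 0.06332783

0.063328


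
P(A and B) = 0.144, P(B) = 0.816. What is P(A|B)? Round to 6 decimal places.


P(A|B) = P(A and B) / P(B) = 0.144 / 0.816 = 3/17 ≈ 0.17647059

0.176471


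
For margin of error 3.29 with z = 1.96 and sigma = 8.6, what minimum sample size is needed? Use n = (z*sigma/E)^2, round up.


z*sigma/E = 1.96 * 8.6 / 3.29 = 1204/235 ≈ 5.123404
(z*sigma/E)^2 ≈ 26.249271
round up: n = 27

27


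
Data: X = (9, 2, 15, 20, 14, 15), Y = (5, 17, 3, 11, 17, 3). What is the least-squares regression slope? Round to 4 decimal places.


b = sum((xi-xbar)(yi-ybar)) / sum((xi-xbar)^2)
n = 6, xbar = 75/6 = 12.5, ybar = 56/6 = 28/3 ≈ 9.333333
Sxy = sum((xi-xbar)(yi-ybar)) = -73
Sxx = sum((xi-xbar)^2) = 193.5
b = Sxy / Sxx = -146/387 ≈ -0.377261

-0.3773


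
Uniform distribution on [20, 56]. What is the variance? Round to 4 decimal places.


Var = (b-a)^2 / 12
(b-a)^2 = (56 - 20)^2 = 1296
Var = 1296/12 = 108

108.0000


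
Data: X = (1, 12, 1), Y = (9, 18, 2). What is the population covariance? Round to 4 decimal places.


Cov = (1/n)*sum((xi-xbar)(yi-ybar))
n = 3, xbar = 14/3 ≈ 4.666667, ybar = 29/3 ≈ 9.666667
sum((xi-xbar)(yi-ybar)) = 275/3 ≈ 91.666667
Cov = 91.666667 / 3 = 275/9 ≈ 30.555556

30.5556


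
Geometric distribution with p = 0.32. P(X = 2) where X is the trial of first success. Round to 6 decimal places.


P = (1-p)^(k-1) * p
(1-p)^(k-1) = 0.68^1 = 0.68
P = 0.68 * 0.32 = 0.2176

0.217600


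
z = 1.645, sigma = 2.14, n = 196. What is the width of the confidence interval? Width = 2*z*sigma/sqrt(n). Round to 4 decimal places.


width = 2*z*sigma/sqrt(n)
2*z*sigma = 2 * 1.645 * 2.14 = 7.0406
sqrt(196) = 14
width = 7.0406 / 14 = 0.5029

0.5029


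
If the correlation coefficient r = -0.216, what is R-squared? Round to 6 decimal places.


R^2 = r^2 = (-0.216)^2 = 0.046656

0.046656


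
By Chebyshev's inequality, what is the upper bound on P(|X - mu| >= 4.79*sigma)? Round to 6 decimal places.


P <= 1/k^2
k^2 = 4.79^2 = 22.9441
1/k^2 = 1 / 22.9441 ≈ 0.04358419

0.043584


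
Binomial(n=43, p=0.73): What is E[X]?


E[X] = n*p = 43 * 0.73 = 31.39

31.39


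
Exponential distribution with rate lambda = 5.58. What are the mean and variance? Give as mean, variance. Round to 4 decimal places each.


mean = 1/lam, var = 1/lam^2
mean = 1 / 5.58 = 50/279 ≈ 0.179211
lam^2 = 5.58^2 = 31.1364
var = 1 / 31.1364 ≈ 0.032117

0.1792, 0.0321


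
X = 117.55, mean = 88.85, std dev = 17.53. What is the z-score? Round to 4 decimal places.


z = (X - mu) / sigma
X - mu = 117.55 - 88.85 = 28.7
z = 28.7 / 17.53 = 2870/1753 ≈ 1.637193

1.6372


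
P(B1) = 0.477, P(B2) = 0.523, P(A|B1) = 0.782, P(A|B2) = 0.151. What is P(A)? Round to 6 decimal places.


P(A) = P(A|B1)*P(B1) + P(A|B2)*P(B2)
P(A|B1)*P(B1) = 0.782 * 0.477 = 0.373014
P(A|B2)*P(B2) = 0.151 * 0.523 = 0.078973
P(A) = 0.373014 + 0.078973 = 0.451987

0.451987


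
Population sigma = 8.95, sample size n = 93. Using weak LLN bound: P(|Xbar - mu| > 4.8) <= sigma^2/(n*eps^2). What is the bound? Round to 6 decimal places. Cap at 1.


bound = min(1, sigma^2/(n*eps^2))
sigma^2 = 8.95^2 = 80.1025
n*eps^2 = 93 * 4.8^2 = 93 * 23.04 = 2142.72
sigma^2/(n*eps^2) = 80.1025 / 2142.72 ≈ 0.03738356

0.037384


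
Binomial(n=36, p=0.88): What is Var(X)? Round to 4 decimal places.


Var = n*p*(1-p) = 36 * 0.88 * 0.12 = 3.8016

3.8016


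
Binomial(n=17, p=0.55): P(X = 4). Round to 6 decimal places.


P = C(n,k) * p^k * (1-p)^(n-k)
C(17,4) = 2380
p^k = 0.55^4 = 0.09150625
(1-p)^(n-k) = 0.45^13 ≈ 0.00003102864
P = 2380 * 0.09150625 * 0.00003102864 ≈ 0.006758

0.006758


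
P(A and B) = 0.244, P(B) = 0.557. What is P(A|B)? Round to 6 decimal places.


P(A|B) = P(A and B) / P(B) = 0.244 / 0.557 = 244/557 ≈ 0.43806104

0.438061


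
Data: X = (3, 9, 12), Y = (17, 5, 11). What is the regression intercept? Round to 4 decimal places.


a = ybar - b*xbar, where b = sum((xi-xbar)(yi-ybar)) / sum((xi-xbar)^2)
n = 3, xbar = 24/3 = 8, ybar = 33/3 = 11
Sxy = sum((xi-xbar)(yi-ybar)) = -36
Sxx = sum((xi-xbar)^2) = 42
b = Sxy / Sxx = -6/7 ≈ -0.857143
a = 11 - (-0.857143) * 8 = 125/7 ≈ 17.857143

17.8571


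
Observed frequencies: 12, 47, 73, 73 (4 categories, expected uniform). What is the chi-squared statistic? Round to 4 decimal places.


chi2 = sum((O-E)^2/E), E = total/4
total = 205, E = 205/4 = 51.25
(12 - 51.25)^2 / 51.25 = 1540.5625 / 51.25 = 24649/820 ≈ 30.059756
(47 - 51.25)^2 / 51.25 = 18.0625 / 51.25 = 289/820 ≈ 0.352439
(73 - 51.25)^2 / 51.25 = 473.0625 / 51.25 = 7569/820 ≈ 9.230488
(73 - 51.25)^2 / 51.25 = 473.0625 / 51.25 = 7569/820 ≈ 9.230488
chi2 = 10019/205 ≈ 48.873171

48.8732


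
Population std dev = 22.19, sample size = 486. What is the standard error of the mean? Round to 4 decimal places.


SE = sigma / sqrt(n)
sqrt(486) ≈ 22.045408
SE = 22.19 / 22.045408 ≈ 1.006559

1.0066


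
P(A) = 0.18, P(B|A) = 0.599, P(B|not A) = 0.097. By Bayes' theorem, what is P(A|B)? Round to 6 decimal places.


P(A|B) = P(B|A)*P(A) / P(B), P(B) = P(B|A)*P(A) + P(B|not A)*P(not A)
P(B|A)*P(A) = 0.599 * 0.18 = 0.10782
P(B|not A)*P(not A) = 0.097 * 0.82 = 0.07954
P(B) = 0.10782 + 0.07954 = 0.18736
P(A|B) = 0.10782 / 0.18736 = 5391/9368 ≈ 0.57546968

0.575470


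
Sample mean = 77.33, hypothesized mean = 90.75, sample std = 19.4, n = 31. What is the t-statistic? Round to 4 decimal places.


t = (xbar - mu0) / (s/sqrt(n))
xbar - mu0 = 77.33 - 90.75 = -13.42
sqrt(31) ≈ 5.56776436
s/sqrt(n) = 19.4 / 5.56776436 ≈ 3.48434286
t = -13.42 / 3.48434286 ≈ -3.851515

-3.8515


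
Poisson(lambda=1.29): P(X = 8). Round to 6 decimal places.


P = e^(-lam) * lam^k / k!
e^(-1.29) ≈ 0.2752708
lam^k = 1.29^8 ≈ 7.668628
k! = 8! = 40320
P = 0.2752708 * 7.668628 / 40320 ≈ 0.000052

0.000052


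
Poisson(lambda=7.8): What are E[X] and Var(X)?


E[X] = Var(X) = lambda = 7.8

7.8, 7.8


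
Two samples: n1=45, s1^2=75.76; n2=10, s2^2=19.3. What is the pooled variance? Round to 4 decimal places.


sp^2 = ((n1-1)*s1^2 + (n2-1)*s2^2)/(n1+n2-2)
(n1-1)*s1^2 = 44 * 75.76 = 3333.44
(n2-1)*s2^2 = 9 * 19.3 = 173.7
numerator = 3333.44 + 173.7 = 3507.14
n1+n2-2 = 53
sp^2 = 3507.14 / 53 = 175357/2650 ≈ 66.172453

66.1725


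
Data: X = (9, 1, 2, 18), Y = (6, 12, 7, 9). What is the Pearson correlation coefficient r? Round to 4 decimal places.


r = sum((xi-xbar)(yi-ybar)) / sqrt(sum((xi-xbar)^2) * sum((yi-ybar)^2))
n = 4, xbar = 30/4 = 7.5, ybar = 34/4 = 8.5
Sxy = sum((xi-xbar)(yi-ybar)) = -13
Sxx = sum((xi-xbar)^2) = 185
Syy = sum((yi-ybar)^2) = 21
sqrt(Sxx*Syy) ≈ 62.329768
r = Sxy / sqrt(Sxx*Syy) = -13 / 62.329768 ≈ -0.208568

-0.2086


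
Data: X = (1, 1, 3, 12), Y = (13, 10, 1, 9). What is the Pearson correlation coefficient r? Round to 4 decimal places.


r = sum((xi-xbar)(yi-ybar)) / sqrt(sum((xi-xbar)^2) * sum((yi-ybar)^2))
n = 4, xbar = 17/4 = 4.25, ybar = 33/4 = 8.25
Sxy = sum((xi-xbar)(yi-ybar)) = -6.25
Sxx = sum((xi-xbar)^2) = 82.75
Syy = sum((yi-ybar)^2) = 78.75
sqrt(Sxx*Syy) ≈ 80.725228
r = Sxy / sqrt(Sxx*Syy) = -6.25 / 80.725228 ≈ -0.077423

-0.0774


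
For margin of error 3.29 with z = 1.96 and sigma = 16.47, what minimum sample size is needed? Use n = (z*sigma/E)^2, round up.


z*sigma/E = 1.96 * 16.47 / 3.29 = 11529/1175 ≈ 9.811915
(z*sigma/E)^2 ≈ 96.273674
round up: n = 97

97


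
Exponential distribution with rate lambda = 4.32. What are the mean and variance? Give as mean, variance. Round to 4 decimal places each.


mean = 1/lam, var = 1/lam^2
mean = 1 / 4.32 = 25/108 ≈ 0.231481
lam^2 = 4.32^2 = 18.6624
var = 1 / 18.6624 ≈ 0.053584

0.2315, 0.0536


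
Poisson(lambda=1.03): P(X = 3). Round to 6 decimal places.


P = e^(-lam) * lam^k / k!
e^(-1.03) ≈ 0.3570070
lam^k = 1.03^3 = 1.092727
k! = 3! = 6
P = 0.3570070 * 1.092727 / 6 ≈ 0.065019

0.065019


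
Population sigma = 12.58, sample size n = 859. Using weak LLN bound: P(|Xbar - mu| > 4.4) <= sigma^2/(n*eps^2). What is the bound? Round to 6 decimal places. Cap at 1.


bound = min(1, sigma^2/(n*eps^2))
sigma^2 = 12.58^2 = 158.2564
n*eps^2 = 859 * 4.4^2 = 859 * 19.36 = 16630.24
sigma^2/(n*eps^2) = 158.2564 / 16630.24 ≈ 0.00951618

0.009516


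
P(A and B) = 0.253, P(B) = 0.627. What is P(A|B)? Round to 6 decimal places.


P(A|B) = P(A and B) / P(B) = 0.253 / 0.627 = 23/57 ≈ 0.40350877

0.403509


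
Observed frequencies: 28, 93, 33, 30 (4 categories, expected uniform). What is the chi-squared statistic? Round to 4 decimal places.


chi2 = sum((O-E)^2/E), E = total/4
total = 184, E = 184/4 = 46
(28 - 46)^2 / 46 = 324 / 46 = 162/23 ≈ 7.043478
(93 - 46)^2 / 46 = 2209 / 46 = 2209/46 ≈ 48.021739
(33 - 46)^2 / 46 = 169 / 46 = 169/46 ≈ 3.673913
(30 - 46)^2 / 46 = 256 / 46 = 128/23 ≈ 5.565217
chi2 = 1479/23 ≈ 64.304348

64.3043


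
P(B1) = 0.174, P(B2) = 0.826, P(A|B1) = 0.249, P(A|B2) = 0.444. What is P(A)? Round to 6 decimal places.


P(A) = P(A|B1)*P(B1) + P(A|B2)*P(B2)
P(A|B1)*P(B1) = 0.249 * 0.174 = 0.043326
P(A|B2)*P(B2) = 0.444 * 0.826 = 0.366744
P(A) = 0.043326 + 0.366744 = 0.41007

0.410070


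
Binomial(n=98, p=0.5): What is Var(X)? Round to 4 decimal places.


Var = n*p*(1-p) = 98 * 0.5 * 0.5 = 24.5

24.5000


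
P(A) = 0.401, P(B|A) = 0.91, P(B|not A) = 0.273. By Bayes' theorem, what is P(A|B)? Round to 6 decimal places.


P(A|B) = P(B|A)*P(A) / P(B), P(B) = P(B|A)*P(A) + P(B|not A)*P(not A)
P(B|A)*P(A) = 0.91 * 0.401 = 0.36491
P(B|not A)*P(not A) = 0.273 * 0.599 = 0.163527
P(B) = 0.36491 + 0.163527 = 0.528437
P(A|B) = 0.36491 / 0.528437 = 4010/5807 ≈ 0.69054589

0.690546


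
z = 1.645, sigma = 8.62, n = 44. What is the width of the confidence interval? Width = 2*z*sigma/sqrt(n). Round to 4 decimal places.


width = 2*z*sigma/sqrt(n)
2*z*sigma = 2 * 1.645 * 8.62 = 28.3598
sqrt(44) ≈ 6.633250
width = 28.3598 / 6.633250 ≈ 4.275401

4.2754


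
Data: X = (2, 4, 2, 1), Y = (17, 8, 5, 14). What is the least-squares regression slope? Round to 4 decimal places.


b = sum((xi-xbar)(yi-ybar)) / sum((xi-xbar)^2)
n = 4, xbar = 9/4 = 2.25, ybar = 44/4 = 11
Sxy = sum((xi-xbar)(yi-ybar)) = -9
Sxx = sum((xi-xbar)^2) = 4.75
b = Sxy / Sxx = -36/19 ≈ -1.894737

-1.8947


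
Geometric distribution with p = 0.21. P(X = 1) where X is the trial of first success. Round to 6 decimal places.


P = (1-p)^(k-1) * p
(1-p)^(k-1) = 0.79^0 = 1
P = 1 * 0.21 = 0.21

0.210000


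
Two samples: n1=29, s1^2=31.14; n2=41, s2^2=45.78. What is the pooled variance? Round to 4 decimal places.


sp^2 = ((n1-1)*s1^2 + (n2-1)*s2^2)/(n1+n2-2)
(n1-1)*s1^2 = 28 * 31.14 = 871.92
(n2-1)*s2^2 = 40 * 45.78 = 1831.2
numerator = 871.92 + 1831.2 = 2703.12
n1+n2-2 = 68
sp^2 = 2703.12 / 68 = 33789/850 ≈ 39.751765

39.7518


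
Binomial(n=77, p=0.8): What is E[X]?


E[X] = n*p = 77 * 0.8 = 61.6

61.6


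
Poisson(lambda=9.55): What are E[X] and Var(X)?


E[X] = Var(X) = lambda = 9.55

9.55, 9.55


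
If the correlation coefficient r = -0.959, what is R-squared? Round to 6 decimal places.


R^2 = r^2 = (-0.959)^2 = 0.919681

0.919681


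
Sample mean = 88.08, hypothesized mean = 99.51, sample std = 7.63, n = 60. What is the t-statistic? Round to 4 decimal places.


t = (xbar - mu0) / (s/sqrt(n))
xbar - mu0 = 88.08 - 99.51 = -11.43
sqrt(60) ≈ 7.74596669
s/sqrt(n) = 7.63 / 7.74596669 ≈ 0.98502876
t = -11.43 / 0.98502876 ≈ -11.603722

-11.6037


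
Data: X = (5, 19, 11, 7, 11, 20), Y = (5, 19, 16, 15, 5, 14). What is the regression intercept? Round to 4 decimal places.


a = ybar - b*xbar, where b = sum((xi-xbar)(yi-ybar)) / sum((xi-xbar)^2)
n = 6, xbar = 73/6 ≈ 12.166667, ybar = 74/6 = 37/3 ≈ 12.333333
Sxy = sum((xi-xbar)(yi-ybar)) = 305/3 ≈ 101.666667
Sxx = sum((xi-xbar)^2) = 1133/6 ≈ 188.833333
b = Sxy / Sxx = 610/1133 ≈ 0.538394
a = 12.333333 - 0.538394 * 12.166667 = 6552/1133 ≈ 5.782877

5.7829


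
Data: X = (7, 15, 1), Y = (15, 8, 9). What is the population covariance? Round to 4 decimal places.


Cov = (1/n)*sum((xi-xbar)(yi-ybar))
n = 3, xbar = 23/3 ≈ 7.666667, ybar = 32/3 ≈ 10.666667
sum((xi-xbar)(yi-ybar)) = -34/3 ≈ -11.333333
Cov = -11.333333 / 3 = -34/9 ≈ -3.777778

-3.7778


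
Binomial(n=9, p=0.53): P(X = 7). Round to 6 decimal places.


P = C(n,k) * p^k * (1-p)^(n-k)
C(9,7) = 36
p^k = 0.53^7 ≈ 0.01174711
(1-p)^(n-k) = 0.47^2 = 0.2209
P = 36 * 0.01174711 * 0.2209 ≈ 0.093418

0.093418


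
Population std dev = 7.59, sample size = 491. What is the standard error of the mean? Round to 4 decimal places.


SE = sigma / sqrt(n)
sqrt(491) ≈ 22.158520
SE = 7.59 / 22.158520 ≈ 0.342532

0.3425


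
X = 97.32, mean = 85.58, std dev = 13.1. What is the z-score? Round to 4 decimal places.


z = (X - mu) / sigma
X - mu = 97.32 - 85.58 = 11.74
z = 11.74 / 13.1 = 587/655 ≈ 0.896183

0.8962


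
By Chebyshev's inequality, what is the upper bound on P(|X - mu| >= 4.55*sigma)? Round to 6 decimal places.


P <= 1/k^2
k^2 = 4.55^2 = 20.7025
1/k^2 = 1 / 20.7025 = 400/8281 ≈ 0.04830335

0.048303


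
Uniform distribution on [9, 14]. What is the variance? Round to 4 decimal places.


Var = (b-a)^2 / 12
(b-a)^2 = (14 - 9)^2 = 25
Var = 25/12 ≈ 2.083333

2.0833


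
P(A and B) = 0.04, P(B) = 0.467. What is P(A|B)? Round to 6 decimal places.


P(A|B) = P(A and B) / P(B) = 0.04 / 0.467 = 40/467 ≈ 0.08565310

0.085653


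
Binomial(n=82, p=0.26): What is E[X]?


E[X] = n*p = 82 * 0.26 = 21.32

21.32


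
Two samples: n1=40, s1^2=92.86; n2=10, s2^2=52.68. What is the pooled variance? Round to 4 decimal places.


sp^2 = ((n1-1)*s1^2 + (n2-1)*s2^2)/(n1+n2-2)
(n1-1)*s1^2 = 39 * 92.86 = 3621.54
(n2-1)*s2^2 = 9 * 52.68 = 474.12
numerator = 3621.54 + 474.12 = 4095.66
n1+n2-2 = 48
sp^2 = 4095.66 / 48 = 85.32625

85.3263


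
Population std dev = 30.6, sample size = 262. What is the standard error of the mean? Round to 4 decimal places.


SE = sigma / sqrt(n)
sqrt(262) ≈ 16.186414
SE = 30.6 / 16.186414 ≈ 1.890474

1.8905


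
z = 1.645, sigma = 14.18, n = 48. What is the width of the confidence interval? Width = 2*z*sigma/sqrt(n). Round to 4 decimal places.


width = 2*z*sigma/sqrt(n)
2*z*sigma = 2 * 1.645 * 14.18 = 46.6522
sqrt(48) ≈ 6.928203
width = 46.6522 / 6.928203 ≈ 6.733665

6.7337


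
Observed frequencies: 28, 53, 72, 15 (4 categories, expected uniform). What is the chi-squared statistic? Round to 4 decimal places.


chi2 = sum((O-E)^2/E), E = total/4
total = 168, E = 168/4 = 42
(28 - 42)^2 / 42 = 196 / 42 = 14/3 ≈ 4.666667
(53 - 42)^2 / 42 = 121 / 42 = 121/42 ≈ 2.880952
(72 - 42)^2 / 42 = 900 / 42 = 150/7 ≈ 21.428571
(15 - 42)^2 / 42 = 729 / 42 = 243/14 ≈ 17.357143
chi2 = 139/3 ≈ 46.333333

46.3333


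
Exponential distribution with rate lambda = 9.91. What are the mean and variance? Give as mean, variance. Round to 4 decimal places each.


mean = 1/lam, var = 1/lam^2
mean = 1 / 9.91 = 100/991 ≈ 0.100908
lam^2 = 9.91^2 = 98.2081
var = 1 / 98.2081 ≈ 0.010182

0.1009, 0.0102


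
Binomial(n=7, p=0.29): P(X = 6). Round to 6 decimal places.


P = C(n,k) * p^k * (1-p)^(n-k)
C(7,6) = 7
p^k = 0.29^6 ≈ 0.0005948233
(1-p)^(n-k) = 0.71^1 = 0.71
P = 7 * 0.0005948233 * 0.71 ≈ 0.002956

0.002956


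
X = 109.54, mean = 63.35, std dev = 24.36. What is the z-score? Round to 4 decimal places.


z = (X - mu) / sigma
X - mu = 109.54 - 63.35 = 46.19
z = 46.19 / 24.36 = 4619/2436 ≈ 1.896141

1.8961


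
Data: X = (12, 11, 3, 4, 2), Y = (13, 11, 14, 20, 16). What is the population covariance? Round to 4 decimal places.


Cov = (1/n)*sum((xi-xbar)(yi-ybar))
n = 5, xbar = 32/5 = 6.4, ybar = 74/5 = 14.8
sum((xi-xbar)(yi-ybar)) = -42.6
Cov = -42.6 / 5 = -8.52

-8.5200


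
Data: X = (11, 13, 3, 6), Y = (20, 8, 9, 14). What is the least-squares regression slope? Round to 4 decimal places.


b = sum((xi-xbar)(yi-ybar)) / sum((xi-xbar)^2)
n = 4, xbar = 33/4 = 8.25, ybar = 51/4 = 12.75
Sxy = sum((xi-xbar)(yi-ybar)) = 14.25
Sxx = sum((xi-xbar)^2) = 62.75
b = Sxy / Sxx = 57/251 ≈ 0.227092

0.2271


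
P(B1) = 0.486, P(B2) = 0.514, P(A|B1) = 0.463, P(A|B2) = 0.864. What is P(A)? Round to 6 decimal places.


P(A) = P(A|B1)*P(B1) + P(A|B2)*P(B2)
P(A|B1)*P(B1) = 0.463 * 0.486 = 0.225018
P(A|B2)*P(B2) = 0.864 * 0.514 = 0.444096
P(A) = 0.225018 + 0.444096 = 0.669114

0.669114


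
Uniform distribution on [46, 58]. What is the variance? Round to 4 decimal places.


Var = (b-a)^2 / 12
(b-a)^2 = (58 - 46)^2 = 144
Var = 144/12 = 12

12.0000


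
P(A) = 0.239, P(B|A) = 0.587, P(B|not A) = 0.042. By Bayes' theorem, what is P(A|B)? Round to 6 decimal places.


P(A|B) = P(B|A)*P(A) / P(B), P(B) = P(B|A)*P(A) + P(B|not A)*P(not A)
P(B|A)*P(A) = 0.587 * 0.239 = 0.140293
P(B|not A)*P(not A) = 0.042 * 0.761 = 0.031962
P(B) = 0.140293 + 0.031962 = 0.172255
P(A|B) = 0.140293 / 0.172255 ≈ 0.81444951

0.814450


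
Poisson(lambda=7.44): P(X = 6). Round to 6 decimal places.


P = e^(-lam) * lam^k / k!
e^(-7.44) ≈ 0.0005872852
lam^k = 7.44^6 ≈ 169604.594650
k! = 6! = 720
P = 0.0005872852 * 169604.594650 / 720 ≈ 0.138342

0.138342


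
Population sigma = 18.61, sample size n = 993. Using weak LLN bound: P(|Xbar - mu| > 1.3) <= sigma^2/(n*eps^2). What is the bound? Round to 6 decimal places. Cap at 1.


bound = min(1, sigma^2/(n*eps^2))
sigma^2 = 18.61^2 = 346.3321
n*eps^2 = 993 * 1.3^2 = 993 * 1.69 = 1678.17
sigma^2/(n*eps^2) = 346.3321 / 1678.17 ≈ 0.20637486

0.206375


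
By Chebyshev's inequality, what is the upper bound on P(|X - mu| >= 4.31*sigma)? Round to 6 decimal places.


P <= 1/k^2
k^2 = 4.31^2 = 18.5761
1/k^2 = 1 / 18.5761 ≈ 0.05383261

0.053833


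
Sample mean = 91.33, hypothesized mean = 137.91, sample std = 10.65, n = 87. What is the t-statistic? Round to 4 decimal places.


t = (xbar - mu0) / (s/sqrt(n))
xbar - mu0 = 91.33 - 137.91 = -46.58
sqrt(87) ≈ 9.32737905
s/sqrt(n) = 10.65 / 9.32737905 ≈ 1.14179985
t = -46.58 / 1.14179985 ≈ -40.795241

-40.7952


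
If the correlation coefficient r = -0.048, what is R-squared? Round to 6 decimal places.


R^2 = r^2 = (-0.048)^2 = 0.002304

0.002304


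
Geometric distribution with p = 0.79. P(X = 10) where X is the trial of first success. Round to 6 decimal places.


P = (1-p)^(k-1) * p
(1-p)^(k-1) = 0.21^9 ≈ 0.0000007942800
P = 0.0000007942800 * 0.79 ≈ 0.0000006274812

0.000001


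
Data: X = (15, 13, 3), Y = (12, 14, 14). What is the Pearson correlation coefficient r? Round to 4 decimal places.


r = sum((xi-xbar)(yi-ybar)) / sqrt(sum((xi-xbar)^2) * sum((yi-ybar)^2))
n = 3, xbar = 31/3 ≈ 10.333333, ybar = 40/3 ≈ 13.333333
Sxy = sum((xi-xbar)(yi-ybar)) = -28/3 ≈ -9.333333
Sxx = sum((xi-xbar)^2) = 248/3 ≈ 82.666667
Syy = sum((yi-ybar)^2) = 8/3 ≈ 2.666667
sqrt(Sxx*Syy) ≈ 14.847372
r = Sxy / sqrt(Sxx*Syy) = -9.333333 / 14.847372 ≈ -0.628619

-0.6286


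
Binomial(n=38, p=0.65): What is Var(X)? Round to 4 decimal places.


Var = n*p*(1-p) = 38 * 0.65 * 0.35 = 8.645

8.6450


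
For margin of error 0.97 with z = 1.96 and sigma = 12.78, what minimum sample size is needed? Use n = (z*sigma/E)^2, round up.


z*sigma/E = 1.96 * 12.78 / 0.97 = 62622/2425 ≈ 25.823505
(z*sigma/E)^2 ≈ 666.853418
round up: n = 667

667


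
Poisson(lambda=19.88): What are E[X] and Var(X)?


E[X] = Var(X) = lambda = 19.88

19.88, 19.88


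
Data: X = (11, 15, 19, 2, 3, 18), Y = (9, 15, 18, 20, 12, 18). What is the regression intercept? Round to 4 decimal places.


a = ybar - b*xbar, where b = sum((xi-xbar)(yi-ybar)) / sum((xi-xbar)^2)
n = 6, xbar = 68/6 = 34/3 ≈ 11.333333, ybar = 92/6 = 46/3 ≈ 15.333333
Sxy = sum((xi-xbar)(yi-ybar)) = 70/3 ≈ 23.333333
Sxx = sum((xi-xbar)^2) = 820/3 ≈ 273.333333
b = Sxy / Sxx = 7/82 ≈ 0.085366
a = 15.333333 - 0.085366 * 11.333333 = 589/41 ≈ 14.365854

14.3659


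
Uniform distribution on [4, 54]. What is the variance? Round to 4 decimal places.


Var = (b-a)^2 / 12
(b-a)^2 = (54 - 4)^2 = 2500
Var = 2500/12 ≈ 208.333333

208.3333


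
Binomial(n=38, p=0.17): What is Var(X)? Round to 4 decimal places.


Var = n*p*(1-p) = 38 * 0.17 * 0.83 = 5.3618

5.3618


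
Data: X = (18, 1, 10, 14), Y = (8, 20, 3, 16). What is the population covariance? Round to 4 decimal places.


Cov = (1/n)*sum((xi-xbar)(yi-ybar))
n = 4, xbar = 43/4 = 10.75, ybar = 47/4 = 11.75
sum((xi-xbar)(yi-ybar)) = -87.25
Cov = -87.25 / 4 = -21.8125

-21.8125


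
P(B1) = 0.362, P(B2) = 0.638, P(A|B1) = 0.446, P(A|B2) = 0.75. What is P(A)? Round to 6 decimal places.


P(A) = P(A|B1)*P(B1) + P(A|B2)*P(B2)
P(A|B1)*P(B1) = 0.446 * 0.362 = 0.161452
P(A|B2)*P(B2) = 0.75 * 0.638 = 0.4785
P(A) = 0.161452 + 0.4785 = 0.639952

0.639952


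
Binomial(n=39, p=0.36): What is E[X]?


E[X] = n*p = 39 * 0.36 = 14.04

14.04


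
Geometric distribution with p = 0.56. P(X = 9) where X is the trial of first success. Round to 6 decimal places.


P = (1-p)^(k-1) * p
(1-p)^(k-1) = 0.44^8 ≈ 0.001404822
P = 0.001404822 * 0.56 ≈ 0.0007867005

0.000787


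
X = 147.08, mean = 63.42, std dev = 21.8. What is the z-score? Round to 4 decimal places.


z = (X - mu) / sigma
X - mu = 147.08 - 63.42 = 83.66
z = 83.66 / 21.8 = 4183/1090 ≈ 3.837615

3.8376


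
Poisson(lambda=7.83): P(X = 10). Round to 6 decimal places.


P = e^(-lam) * lam^k / k!
e^(-7.83) ≈ 0.0003976255
lam^k = 7.83^10 ≈ 866198885.445860
k! = 10! = 3628800
P = 0.0003976255 * 866198885.445860 / 3628800 ≈ 0.094914

0.094914


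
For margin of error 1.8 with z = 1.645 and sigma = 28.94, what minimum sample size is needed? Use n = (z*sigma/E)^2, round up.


z*sigma/E = 1.645 * 28.94 / 1.8 ≈ 26.447944
(z*sigma/E)^2 ≈ 699.493765
round up: n = 700

700


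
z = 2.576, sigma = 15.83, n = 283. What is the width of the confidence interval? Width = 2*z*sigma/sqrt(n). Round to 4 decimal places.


width = 2*z*sigma/sqrt(n)
2*z*sigma = 2 * 2.576 * 15.83 = 81.55616
sqrt(283) ≈ 16.822604
width = 81.55616 / 16.822604 ≈ 4.848010

4.8480


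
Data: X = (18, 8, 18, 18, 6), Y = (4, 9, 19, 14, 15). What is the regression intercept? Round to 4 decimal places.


a = ybar - b*xbar, where b = sum((xi-xbar)(yi-ybar)) / sum((xi-xbar)^2)
n = 5, xbar = 68/5 = 13.6, ybar = 61/5 = 12.2
Sxy = sum((xi-xbar)(yi-ybar)) = -1.6
Sxx = sum((xi-xbar)^2) = 147.2
b = Sxy / Sxx = -1/92 ≈ -0.010870
a = 12.2 - (-0.010870) * 13.6 = 284/23 ≈ 12.347826

12.3478
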